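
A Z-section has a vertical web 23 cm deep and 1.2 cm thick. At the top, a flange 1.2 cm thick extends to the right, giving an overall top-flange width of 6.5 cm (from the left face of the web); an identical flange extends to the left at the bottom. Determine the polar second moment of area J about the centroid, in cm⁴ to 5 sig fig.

Treat the section as a set of non-overlapping primitives; coordinates are from the bounding-box lower-left.
Web: 1.2 × 23, A = 27.6 cm², y = 11.5 cm, Ī = 1216.7 cm⁴.
Top flange (beyond web): 5.3 × 1.2, A = 6.36 cm², y = 22.4 cm, Ī = 0.7632 cm⁴.
Bottom flange (beyond web): 5.3 × 1.2, A = 6.36 cm², y = 0.6 cm, Ī = 0.7632 cm⁴.
Centroid: ȳ = ΣA·y / ΣA = 11.5 cm.
Transfer each piece to the centroidal x-axis using Ī + A·d² with d = y − 11.5:
  web: d = 0 cm → contributes +1216.7 cm⁴
  top flange (beyond web): d = 10.9 cm → contributes +756.3948 cm⁴
  bottom flange (beyond web): d = -10.9 cm → contributes +756.3948 cm⁴
Total I = 2729.49 cm⁴.
For the y-axis: x̄ = 5.9 cm.
Repeating about the centroidal y-axis gives I_y = 167.4424 cm⁴.
Polar second moment: J = I_x + I_y = 2896.932 cm⁴.

J ≈ 2896.9 cm⁴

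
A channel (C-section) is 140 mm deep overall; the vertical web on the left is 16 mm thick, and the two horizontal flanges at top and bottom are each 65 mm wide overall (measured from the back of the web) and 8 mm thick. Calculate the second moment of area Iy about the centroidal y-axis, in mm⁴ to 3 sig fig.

Decompose the section into non-overlapping parts with the origin at the bottom-left of its bounding rectangle.
Web: 16 × 140, A = 2 240 mm², x = 8 mm, Ī = 47 787 mm⁴.
Top flange (beyond web): 49 × 8, A = 392 mm², x = 40.5 mm, Ī = 78 433 mm⁴.
Bottom flange (beyond web): 49 × 8, A = 392 mm², x = 40.5 mm, Ī = 78 433 mm⁴.
Centroid: x̄ = ΣA·x / ΣA = 16.426 mm.
Transfer each piece to the centroidal y-axis using Ī + A·d² with d = x − 16.426:
  web: d = -8.4259 mm → contributes +206 818 mm⁴
  top flange (beyond web): d = 24.074 mm → contributes +305 621 mm⁴
  bottom flange (beyond web): d = 24.074 mm → contributes +305 621 mm⁴
Total I = 818 059 mm⁴.

Iy ≈ 8.18 × 10⁵ mm⁴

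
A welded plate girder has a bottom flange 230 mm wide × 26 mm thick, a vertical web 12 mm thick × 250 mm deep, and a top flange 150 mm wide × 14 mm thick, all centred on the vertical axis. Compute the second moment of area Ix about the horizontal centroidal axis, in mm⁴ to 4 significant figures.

Ix ≈ 1.394 × 10⁸ mm⁴

Break the section into simple shapes (no overlaps), measuring from the bottom-left corner of the bounding box.
Bottom plate: 230 × 26, A = 5 980 mm², y = 13 mm, Ī = 336 873 mm⁴.
Web plate: 12 × 250, A = 3 000 mm², y = 151 mm, Ī = 15 625 000 mm⁴.
Top plate: 150 × 14, A = 2 100 mm², y = 283 mm, Ī = 34 300 mm⁴.
Centroid: ȳ = ΣA·y / ΣA = 101.538 mm.
Transfer each piece to the horizontal centroidal axis using Ī + A·d² with d = y − 101.538:
  bottom plate: d = -88.5379 mm → contributes +47 213 859 mm⁴
  web plate: d = 49.4621 mm → contributes +22 964 496 mm⁴
  top plate: d = 181.462 mm → contributes +69 184 132 mm⁴
Total I = 139 362 487 mm⁴.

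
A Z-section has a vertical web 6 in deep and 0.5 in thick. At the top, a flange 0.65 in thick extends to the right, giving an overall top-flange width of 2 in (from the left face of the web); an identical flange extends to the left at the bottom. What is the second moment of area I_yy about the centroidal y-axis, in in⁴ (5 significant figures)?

I_yy ≈ 2.3781 in⁴

Split into non-overlapping primitives; take the origin at the lower-left of the bounding box.
Web: 0.5 × 6, A = 3 in², x = 1.75 in, Ī = 0.0625 in⁴.
Top flange (beyond web): 1.5 × 0.65, A = 0.975 in², x = 2.75 in, Ī = 0.1828125 in⁴.
Bottom flange (beyond web): 1.5 × 0.65, A = 0.975 in², x = 0.75 in, Ī = 0.1828125 in⁴.
Centroid: x̄ = ΣA·x / ΣA = 1.75 in.
Transfer each piece to the centroidal y-axis using Ī + A·d² with d = x − 1.75:
  web: d = 0 in → contributes +0.0625 in⁴
  top flange (beyond web): d = 1 in → contributes +1.157813 in⁴
  bottom flange (beyond web): d = -1 in → contributes +1.157813 in⁴
Total I = 2.378125 in⁴.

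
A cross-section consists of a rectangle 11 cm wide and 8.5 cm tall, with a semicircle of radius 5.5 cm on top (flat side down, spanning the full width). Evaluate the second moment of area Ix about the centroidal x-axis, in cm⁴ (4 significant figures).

Break the section into simple shapes (no overlaps), measuring from the bottom-left corner of the bounding box.
Rectangular body: 11 × 8.5, A = 93.5 cm², y = 4.25 cm, Ī = 562.948 cm⁴.
Semicircular cap: semicircle r = 5.5, A = 47.5166 cm², y = 10.8343 cm, Ī = 100.434 cm⁴.
Centroid: ȳ = ΣA·y / ΣA = 6.46862 cm.
Transfer each piece to the centroidal x-axis using Ī + A·d² with d = y − 6.46862:
  rectangular body: d = -2.21862 cm → contributes +1023.18 cm⁴
  semicircular cap: d = 4.36565 cm → contributes +1006.05 cm⁴
Total I = 2029.23 cm⁴.

Ix ≈ 2029 cm⁴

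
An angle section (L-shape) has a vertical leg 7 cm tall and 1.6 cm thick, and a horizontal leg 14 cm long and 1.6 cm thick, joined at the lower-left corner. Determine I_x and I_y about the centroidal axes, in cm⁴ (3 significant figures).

I_x ≈ 102 cm⁴, I_y ≈ 607 cm⁴

Break the section into simple shapes (no overlaps), measuring from the bottom-left corner of the bounding box.
Vertical leg: 1.6 × 7, A = 11.2 cm², y = 3.5 cm, Ī = 45.733 cm⁴.
Horizontal leg (remainder): 12.4 × 1.6, A = 19.84 cm², y = 0.8 cm, Ī = 4.2325 cm⁴.
Centroid: ȳ = ΣA·y / ΣA = 1.7742 cm.
Transfer each piece to the centroidal x-axis using Ī + A·d² with d = y − 1.7742:
  vertical leg: d = 1.7258 cm → contributes +79.09 cm⁴
  horizontal leg (remainder): d = -0.97423 cm → contributes +23.063 cm⁴
Total I = 102.15 cm⁴.
For the y-axis: x̄ = 5.2742 cm.
Repeating about the centroidal y-axis gives I_y = 607.39 cm⁴.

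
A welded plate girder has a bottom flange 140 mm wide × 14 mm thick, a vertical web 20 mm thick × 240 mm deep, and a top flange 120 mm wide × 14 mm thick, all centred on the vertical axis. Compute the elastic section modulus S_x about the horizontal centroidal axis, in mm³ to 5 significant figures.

S_x ≈ 5.9082 × 10⁵ mm³

Break the section into simple shapes (no overlaps), measuring from the bottom-left corner of the bounding box.
Bottom plate: 140 × 14, A = 1 960 mm², y = 7 mm, Ī = 32013.33 mm⁴.
Web plate: 20 × 240, A = 4 800 mm², y = 134 mm, Ī = 23 040 000 mm⁴.
Top plate: 120 × 14, A = 1 680 mm², y = 261 mm, Ī = 27 440 mm⁴.
Centroid: ȳ = ΣA·y / ΣA = 129.7867 mm.
Transfer each piece to the horizontal centroidal axis using Ī + A·d² with d = y − 129.7867:
  bottom plate: d = -122.7867 mm → contributes +29 582 112 mm⁴
  web plate: d = 4.21327 mm → contributes +23 125 208 mm⁴
  top plate: d = 131.2133 mm → contributes +28 951 869 mm⁴
Total I = 81 659 189 mm⁴.
Extreme fibre distance c = 138.2133 mm; S = I/c = 590820.2 mm³.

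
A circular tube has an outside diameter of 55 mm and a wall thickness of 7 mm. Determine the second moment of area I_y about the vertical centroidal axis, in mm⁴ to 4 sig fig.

I_y ≈ 3.105 × 10⁵ mm⁴

Decompose the section into non-overlapping parts with the origin at the bottom-left of its bounding rectangle.
Outer circle: ⌀55, A = 2375.83 mm², x = 27.5 mm, Ī = 449 180 mm⁴.
Bore (subtracted): ⌀41, A = 1320.25 mm², x = 27.5 mm, Ī = 138 709 mm⁴.
By symmetry the centroid is at mid-width, x̄ = 27.5 mm.
All pieces are centred on the vertical centroidal axis, so I = ΣĪ (holes subtracted) = 310 471 mm⁴.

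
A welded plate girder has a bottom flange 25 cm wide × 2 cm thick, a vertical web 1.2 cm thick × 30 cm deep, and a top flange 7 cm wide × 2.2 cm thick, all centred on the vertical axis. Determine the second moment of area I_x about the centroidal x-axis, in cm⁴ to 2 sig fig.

Decompose the section into non-overlapping parts with the origin at the bottom-left of its bounding rectangle.
Bottom plate: 25 × 2, A = 50 cm², y = 1 cm, Ī = 16.67 cm⁴.
Web plate: 1.2 × 30, A = 36 cm², y = 17 cm, Ī = 2 700 cm⁴.
Top plate: 7 × 2.2, A = 15.4 cm², y = 33.1 cm, Ī = 6.211 cm⁴.
Centroid: ȳ = ΣA·y / ΣA = 11.56 cm.
Transfer each piece to the centroidal x-axis using Ī + A·d² with d = y − 11.56:
  bottom plate: d = -10.56 cm → contributes +5 588 cm⁴
  web plate: d = 5.444 cm → contributes +3 767 cm⁴
  top plate: d = 21.54 cm → contributes +7 154 cm⁴
Total I = 16 509 cm⁴.

I_x ≈ 1.7 × 10⁴ cm⁴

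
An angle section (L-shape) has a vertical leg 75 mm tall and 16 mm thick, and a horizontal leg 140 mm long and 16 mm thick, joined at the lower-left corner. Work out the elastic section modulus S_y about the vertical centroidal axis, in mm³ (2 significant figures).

S_y ≈ 7.1 × 10⁴ mm³

Treat the section as a set of non-overlapping primitives; coordinates are from the bounding-box lower-left.
Vertical leg: 16 × 75, A = 1 200 mm², x = 8 mm, Ī = 25 600 mm⁴.
Horizontal leg (remainder): 124 × 16, A = 1 984 mm², x = 78 mm, Ī = 2 542 165 mm⁴.
Centroid: x̄ = ΣA·x / ΣA = 51.62 mm.
Transfer each piece to the vertical centroidal axis using Ī + A·d² with d = x − 51.62:
  vertical leg: d = -43.62 mm → contributes +2 308 645 mm⁴
  horizontal leg (remainder): d = 26.38 mm → contributes +3 923 040 mm⁴
Total I = 6 231 685 mm⁴.
Extreme fibre distance c = 88.38 mm; S = I/c = 70 509 mm³.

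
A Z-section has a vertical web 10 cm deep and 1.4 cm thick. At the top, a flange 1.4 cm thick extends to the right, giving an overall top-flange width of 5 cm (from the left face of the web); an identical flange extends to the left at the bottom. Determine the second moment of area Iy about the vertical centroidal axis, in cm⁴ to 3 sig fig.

Iy ≈ 76.2 cm⁴

Break the section into simple shapes (no overlaps), measuring from the bottom-left corner of the bounding box.
Web: 1.4 × 10, A = 14 cm², x = 4.3 cm, Ī = 2.2867 cm⁴.
Top flange (beyond web): 3.6 × 1.4, A = 5.04 cm², x = 6.8 cm, Ī = 5.4432 cm⁴.
Bottom flange (beyond web): 3.6 × 1.4, A = 5.04 cm², x = 1.8 cm, Ī = 5.4432 cm⁴.
Centroid: x̄ = ΣA·x / ΣA = 4.3 cm.
Transfer each piece to the vertical centroidal axis using Ī + A·d² with d = x − 4.3:
  web: d = 0 cm → contributes +2.2867 cm⁴
  top flange (beyond web): d = 2.5 cm → contributes +36.943 cm⁴
  bottom flange (beyond web): d = -2.5 cm → contributes +36.943 cm⁴
Total I = 76.173 cm⁴.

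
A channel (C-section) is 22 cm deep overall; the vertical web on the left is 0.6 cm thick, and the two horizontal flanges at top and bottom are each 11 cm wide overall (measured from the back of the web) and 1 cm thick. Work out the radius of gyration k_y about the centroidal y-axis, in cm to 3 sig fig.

k_y ≈ 3.57 cm

Treat the section as a set of non-overlapping primitives; coordinates are from the bounding-box lower-left.
Web: 0.6 × 22, A = 13.2 cm², x = 0.3 cm, Ī = 0.396 cm⁴.
Top flange (beyond web): 10.4 × 1, A = 10.4 cm², x = 5.8 cm, Ī = 93.739 cm⁴.
Bottom flange (beyond web): 10.4 × 1, A = 10.4 cm², x = 5.8 cm, Ī = 93.739 cm⁴.
Centroid: x̄ = ΣA·x / ΣA = 3.6647 cm.
Transfer each piece to the centroidal y-axis using Ī + A·d² with d = x − 3.6647:
  web: d = -3.3647 cm → contributes +149.84 cm⁴
  top flange (beyond web): d = 2.1353 cm → contributes +141.16 cm⁴
  bottom flange (beyond web): d = 2.1353 cm → contributes +141.16 cm⁴
Total I = 432.15 cm⁴.
Radius of gyration: k = √(I/A) = √(432.15 / 34) = 3.5652 cm.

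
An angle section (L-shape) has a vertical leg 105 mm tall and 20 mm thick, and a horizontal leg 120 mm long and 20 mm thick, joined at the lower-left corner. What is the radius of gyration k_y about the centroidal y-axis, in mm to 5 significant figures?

k_y ≈ 36.374 mm

Break the section into simple shapes (no overlaps), measuring from the bottom-left corner of the bounding box.
Vertical leg: 20 × 105, A = 2 100 mm², x = 10 mm, Ī = 70 000 mm⁴.
Horizontal leg (remainder): 100 × 20, A = 2 000 mm², x = 70 mm, Ī = 1 666 667 mm⁴.
Centroid: x̄ = ΣA·x / ΣA = 39.26829 mm.
Transfer each piece to the centroidal y-axis using Ī + A·d² with d = x − 39.26829:
  vertical leg: d = -29.26829 mm → contributes +1 868 929 mm⁴
  horizontal leg (remainder): d = 30.73171 mm → contributes +3 555 542 mm⁴
Total I = 5 424 472 mm⁴.
Radius of gyration: k = √(I/A) = √(5 424 472 / 4 100) = 36.37364 mm.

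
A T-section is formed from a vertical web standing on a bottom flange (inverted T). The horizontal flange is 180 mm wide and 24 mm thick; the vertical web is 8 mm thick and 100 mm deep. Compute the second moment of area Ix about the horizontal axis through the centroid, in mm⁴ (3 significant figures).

Ix ≈ 3.47 × 10⁶ mm⁴

Split into non-overlapping primitives; take the origin at the lower-left of the bounding box.
Flange: 180 × 24, A = 4 320 mm², y = 12 mm, Ī = 207 360 mm⁴.
Web: 8 × 100, A = 800 mm², y = 74 mm, Ī = 666 667 mm⁴.
Centroid: ȳ = ΣA·y / ΣA = 21.688 mm.
Transfer each piece to the horizontal axis through the centroid using Ī + A·d² with d = y − 21.688:
  flange: d = -9.6875 mm → contributes +612 782 mm⁴
  web: d = 52.313 mm → contributes +2 855 945 mm⁴
Total I = 3 468 727 mm⁴.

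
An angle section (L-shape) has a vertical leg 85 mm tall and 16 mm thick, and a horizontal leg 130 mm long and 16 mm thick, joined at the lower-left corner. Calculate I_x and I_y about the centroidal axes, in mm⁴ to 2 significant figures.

Decompose the section into non-overlapping parts with the origin at the bottom-left of its bounding rectangle.
Vertical leg: 16 × 85, A = 1 360 mm², y = 42.5 mm, Ī = 818 833 mm⁴.
Horizontal leg (remainder): 114 × 16, A = 1 824 mm², y = 8 mm, Ī = 38 912 mm⁴.
Centroid: ȳ = ΣA·y / ΣA = 22.74 mm.
Transfer each piece to the centroidal x-axis using Ī + A·d² with d = y − 22.74:
  vertical leg: d = 19.76 mm → contributes +1 350 061 mm⁴
  horizontal leg (remainder): d = -14.74 mm → contributes +435 003 mm⁴
Total I = 1 785 064 mm⁴.
For the y-axis: x̄ = 45.24 mm.
Repeating about the centroidal y-axis gives I_y = 5 296 084 mm⁴.

I_x ≈ 1.8 × 10⁶ mm⁴, I_y ≈ 5.3 × 10⁶ mm⁴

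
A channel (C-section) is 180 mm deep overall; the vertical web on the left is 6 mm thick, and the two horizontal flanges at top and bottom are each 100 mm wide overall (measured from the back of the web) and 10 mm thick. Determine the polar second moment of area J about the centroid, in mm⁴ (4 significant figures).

Decompose the section into non-overlapping parts with the origin at the bottom-left of its bounding rectangle.
Web: 6 × 180, A = 1 080 mm², y = 90 mm, Ī = 2 916 000 mm⁴.
Top flange (beyond web): 94 × 10, A = 940 mm², y = 175 mm, Ī = 7833.33 mm⁴.
Bottom flange (beyond web): 94 × 10, A = 940 mm², y = 5 mm, Ī = 7833.33 mm⁴.
By symmetry the centroid is at mid-height, ȳ = 90 mm.
Transfer each piece to the centroidal x-axis using Ī + A·d² with d = y − 90:
  web: d = 0 mm → contributes +2 916 000 mm⁴
  top flange (beyond web): d = 85 mm → contributes +6 799 333 mm⁴
  bottom flange (beyond web): d = -85 mm → contributes +6 799 333 mm⁴
Total I = 16 514 667 mm⁴.
For the y-axis: x̄ = 34.7568 mm.
Repeating about the centroidal y-axis gives I_y = 3 102 412 mm⁴.
Polar second moment: J = I_x + I_y = 19 617 078 mm⁴.

J ≈ 1.962 × 10⁷ mm⁴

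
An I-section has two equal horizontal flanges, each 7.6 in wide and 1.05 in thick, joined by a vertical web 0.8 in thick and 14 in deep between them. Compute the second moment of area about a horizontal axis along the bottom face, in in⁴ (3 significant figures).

Decompose the section into non-overlapping parts with the origin at the bottom-left of its bounding rectangle.
Bottom flange: 7.6 × 1.05, A = 7.98 in², y = 0.525 in, Ī = 0.73316 in⁴.
Web: 0.8 × 14, A = 11.2 in², y = 8.05 in, Ī = 182.93 in⁴.
Top flange: 7.6 × 1.05, A = 7.98 in², y = 15.575 in, Ī = 0.73316 in⁴.
Transfer each piece to the base of the section using Ī + A·d² with d = y − 0:
  bottom flange: d = 0.525 in → contributes +2.9327 in⁴
  web: d = 8.05 in → contributes +908.72 in⁴
  top flange: d = 15.575 in → contributes +1936.5 in⁴
Total I = 2848.2 in⁴.

I_base ≈ 2850 in⁴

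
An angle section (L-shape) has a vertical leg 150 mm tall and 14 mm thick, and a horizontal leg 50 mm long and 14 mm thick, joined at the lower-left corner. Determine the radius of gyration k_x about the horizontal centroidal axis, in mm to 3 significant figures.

k_x ≈ 47.3 mm

Split into non-overlapping primitives; take the origin at the lower-left of the bounding box.
Vertical leg: 14 × 150, A = 2 100 mm², y = 75 mm, Ī = 3 937 500 mm⁴.
Horizontal leg (remainder): 36 × 14, A = 504 mm², y = 7 mm, Ī = 8 232 mm⁴.
Centroid: ȳ = ΣA·y / ΣA = 61.839 mm.
Transfer each piece to the horizontal centroidal axis using Ī + A·d² with d = y − 61.839:
  vertical leg: d = 13.161 mm → contributes +4 301 261 mm⁴
  horizontal leg (remainder): d = -54.839 mm → contributes +1 523 903 mm⁴
Total I = 5 825 164 mm⁴.
Radius of gyration: k = √(I/A) = √(5 825 164 / 2 604) = 47.297 mm.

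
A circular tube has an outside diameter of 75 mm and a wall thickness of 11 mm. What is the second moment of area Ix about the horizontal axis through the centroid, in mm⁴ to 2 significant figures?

Ix ≈ 1.2 × 10⁶ mm⁴

Break the section into simple shapes (no overlaps), measuring from the bottom-left corner of the bounding box.
Outer circle: ⌀75, A = 4 418 mm², y = 37.5 mm, Ī = 1 553 156 mm⁴.
Bore (subtracted): ⌀53, A = 2 206 mm², y = 37.5 mm, Ī = 387 323 mm⁴.
By symmetry the centroid is at mid-height, ȳ = 37.5 mm.
All pieces are centred on the horizontal axis through the centroid, so I = ΣĪ (holes subtracted) = 1 165 832 mm⁴.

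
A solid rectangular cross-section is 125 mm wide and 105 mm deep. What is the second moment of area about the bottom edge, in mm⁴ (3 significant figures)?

I_base ≈ 4.82 × 10⁷ mm⁴

The section: 125 × 105, A = 13 125 mm², y = 52.5 mm, Ī = 12 058 594 mm⁴.
Transfer it to the bottom edge using Ī + A·d² with d = y − 0:
  the section: d = 52.5 mm → contributes +48 234 375 mm⁴
Total I = 48 234 375 mm⁴.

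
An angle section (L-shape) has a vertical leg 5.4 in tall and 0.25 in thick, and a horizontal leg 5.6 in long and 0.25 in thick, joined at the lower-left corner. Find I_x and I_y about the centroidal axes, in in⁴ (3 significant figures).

Decompose the section into non-overlapping parts with the origin at the bottom-left of its bounding rectangle.
Vertical leg: 0.25 × 5.4, A = 1.35 in², y = 2.7 in, Ī = 3.2805 in⁴.
Horizontal leg (remainder): 5.35 × 0.25, A = 1.3375 in², y = 0.125 in, Ī = 0.0069661 in⁴.
Centroid: ȳ = ΣA·y / ΣA = 1.4185 in.
Transfer each piece to the centroidal x-axis using Ī + A·d² with d = y − 1.4185:
  vertical leg: d = 1.2815 in → contributes +5.4976 in⁴
  horizontal leg (remainder): d = -1.2935 in → contributes +2.2448 in⁴
Total I = 7.7423 in⁴.
For the y-axis: x̄ = 1.5185 in.
Repeating about the centroidal y-axis gives I_y = 8.4646 in⁴.

I_x ≈ 7.74 in⁴, I_y ≈ 8.46 in⁴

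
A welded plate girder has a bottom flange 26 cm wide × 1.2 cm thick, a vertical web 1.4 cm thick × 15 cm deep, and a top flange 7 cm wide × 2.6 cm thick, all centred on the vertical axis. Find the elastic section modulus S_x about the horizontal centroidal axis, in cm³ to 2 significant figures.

Split into non-overlapping primitives; take the origin at the lower-left of the bounding box.
Bottom plate: 26 × 1.2, A = 31.2 cm², y = 0.6 cm, Ī = 3.744 cm⁴.
Web plate: 1.4 × 15, A = 21 cm², y = 8.7 cm, Ī = 393.8 cm⁴.
Top plate: 7 × 2.6, A = 18.2 cm², y = 17.5 cm, Ī = 10.25 cm⁴.
Centroid: ȳ = ΣA·y / ΣA = 7.385 cm.
Transfer each piece to the horizontal centroidal axis using Ī + A·d² with d = y − 7.385:
  bottom plate: d = -6.785 cm → contributes +1 440 cm⁴
  web plate: d = 1.315 cm → contributes +430.1 cm⁴
  top plate: d = 10.11 cm → contributes +1 872 cm⁴
Total I = 3 742 cm⁴.
Extreme fibre distance c = 11.41 cm; S = I/c = 327.9 cm³.

S_x ≈ 330 cm³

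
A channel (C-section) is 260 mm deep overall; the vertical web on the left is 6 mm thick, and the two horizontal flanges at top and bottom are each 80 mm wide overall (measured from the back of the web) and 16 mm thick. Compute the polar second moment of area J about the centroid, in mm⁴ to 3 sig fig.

Decompose the section into non-overlapping parts with the origin at the bottom-left of its bounding rectangle.
Web: 6 × 260, A = 1 560 mm², y = 130 mm, Ī = 8 788 000 mm⁴.
Top flange (beyond web): 74 × 16, A = 1 184 mm², y = 252 mm, Ī = 25 259 mm⁴.
Bottom flange (beyond web): 74 × 16, A = 1 184 mm², y = 8 mm, Ī = 25 259 mm⁴.
By symmetry the centroid is at mid-height, ȳ = 130 mm.
Transfer each piece to the centroidal x-axis using Ī + A·d² with d = y − 130:
  web: d = 0 mm → contributes +8 788 000 mm⁴
  top flange (beyond web): d = 122 mm → contributes +17 647 915 mm⁴
  bottom flange (beyond web): d = -122 mm → contributes +17 647 915 mm⁴
Total I = 44 083 829 mm⁴.
For the y-axis: x̄ = 27.114 mm.
Repeating about the centroidal y-axis gives I_y = 2 589 994 mm⁴.
Polar second moment: J = I_x + I_y = 46 673 824 mm⁴.

J ≈ 4.67 × 10⁷ mm⁴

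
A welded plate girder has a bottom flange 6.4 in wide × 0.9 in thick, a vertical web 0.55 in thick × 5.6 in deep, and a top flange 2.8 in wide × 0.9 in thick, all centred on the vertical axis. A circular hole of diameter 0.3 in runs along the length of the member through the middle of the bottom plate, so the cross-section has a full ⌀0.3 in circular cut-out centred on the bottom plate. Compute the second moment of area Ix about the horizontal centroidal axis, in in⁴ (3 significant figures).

Decompose the section into non-overlapping parts with the origin at the bottom-left of its bounding rectangle.
Bottom plate: 6.4 × 0.9, A = 5.76 in², y = 0.45 in, Ī = 0.3888 in⁴.
Web plate: 0.55 × 5.6, A = 3.08 in², y = 3.7 in, Ī = 8.0491 in⁴.
Top plate: 2.8 × 0.9, A = 2.52 in², y = 6.95 in, Ī = 0.1701 in⁴.
Hole (subtracted): ⌀0.3, A = 0.070686 in², y = 0.45 in, Ī = 0.00039761 in⁴.
Centroid: ȳ = ΣA·y / ΣA = 2.7876 in.
Transfer each piece to the horizontal centroidal axis using Ī + A·d² with d = y − 2.7876:
  bottom plate: d = -2.3376 in → contributes +31.864 in⁴
  web plate: d = 0.91239 in → contributes +10.613 in⁴
  top plate: d = 4.1624 in → contributes +43.83 in⁴
  hole: d = -2.3376 in → contributes −0.38665 in⁴
Total I = 85.921 in⁴.

Ix ≈ 85.9 in⁴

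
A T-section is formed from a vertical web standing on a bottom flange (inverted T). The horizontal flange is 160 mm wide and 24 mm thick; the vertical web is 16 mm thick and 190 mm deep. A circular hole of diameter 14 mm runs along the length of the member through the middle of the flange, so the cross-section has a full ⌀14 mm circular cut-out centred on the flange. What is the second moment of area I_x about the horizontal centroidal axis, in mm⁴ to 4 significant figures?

I_x ≈ 2.840 × 10⁷ mm⁴

Break the section into simple shapes (no overlaps), measuring from the bottom-left corner of the bounding box.
Flange: 160 × 24, A = 3 840 mm², y = 12 mm, Ī = 184 320 mm⁴.
Web: 16 × 190, A = 3 040 mm², y = 119 mm, Ī = 9 145 333 mm⁴.
Hole (subtracted): ⌀14, A = 153.938 mm², y = 12 mm, Ī = 1885.74 mm⁴.
Centroid: ȳ = ΣA·y / ΣA = 60.3611 mm.
Transfer each piece to the horizontal centroidal axis using Ī + A·d² with d = y − 60.3611:
  flange: d = -48.3611 mm → contributes +9 165 310 mm⁴
  web: d = 58.6389 mm → contributes +19 598 423 mm⁴
  hole: d = -48.3611 mm → contributes −361 916 mm⁴
Total I = 28 401 817 mm⁴.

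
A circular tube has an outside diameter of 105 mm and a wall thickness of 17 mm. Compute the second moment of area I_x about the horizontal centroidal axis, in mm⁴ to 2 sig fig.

I_x ≈ 4.7 × 10⁶ mm⁴

Break the section into simple shapes (no overlaps), measuring from the bottom-left corner of the bounding box.
Outer circle: ⌀105, A = 8 659 mm², y = 52.5 mm, Ī = 5 966 602 mm⁴.
Bore (subtracted): ⌀71, A = 3 959 mm², y = 52.5 mm, Ī = 1 247 393 mm⁴.
By symmetry the centroid is at mid-height, ȳ = 52.5 mm.
All pieces are centred on the horizontal centroidal axis, so I = ΣĪ (holes subtracted) = 4 719 209 mm⁴.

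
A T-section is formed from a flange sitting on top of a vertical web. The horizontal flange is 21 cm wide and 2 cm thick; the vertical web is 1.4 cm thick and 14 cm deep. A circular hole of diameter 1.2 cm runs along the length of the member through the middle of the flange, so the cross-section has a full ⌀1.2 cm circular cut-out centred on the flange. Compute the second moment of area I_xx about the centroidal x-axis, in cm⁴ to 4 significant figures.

Break the section into simple shapes (no overlaps), measuring from the bottom-left corner of the bounding box.
Flange: 21 × 2, A = 42 cm², y = 15 cm, Ī = 14 cm⁴.
Web: 1.4 × 14, A = 19.6 cm², y = 7 cm, Ī = 320.133 cm⁴.
Hole (subtracted): ⌀1.2, A = 1.13097 cm², y = 15 cm, Ī = 0.101788 cm⁴.
Centroid: ȳ = ΣA·y / ΣA = 12.4069 cm.
Transfer each piece to the centroidal x-axis using Ī + A·d² with d = y − 12.4069:
  flange: d = 2.59306 cm → contributes +296.407 cm⁴
  web: d = -5.40694 cm → contributes +893.139 cm⁴
  hole: d = 2.59306 cm → contributes −7.70643 cm⁴
Total I = 1181.84 cm⁴.

I_xx ≈ 1182 cm⁴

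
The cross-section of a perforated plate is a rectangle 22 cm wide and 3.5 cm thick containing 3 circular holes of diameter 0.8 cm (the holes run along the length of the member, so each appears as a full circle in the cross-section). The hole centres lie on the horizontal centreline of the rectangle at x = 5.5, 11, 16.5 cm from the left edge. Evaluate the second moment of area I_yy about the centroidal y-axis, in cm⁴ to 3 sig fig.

I_yy ≈ 3080 cm⁴

Break the section into simple shapes (no overlaps), measuring from the bottom-left corner of the bounding box.
Plate: 22 × 3.5, A = 77 cm², x = 11 cm, Ī = 3105.7 cm⁴.
Hole 1 (subtracted): ⌀0.8, A = 0.50265 cm², x = 5.5 cm, Ī = 0.020106 cm⁴.
Hole 2 (subtracted): ⌀0.8, A = 0.50265 cm², x = 11 cm, Ī = 0.020106 cm⁴.
Hole 3 (subtracted): ⌀0.8, A = 0.50265 cm², x = 16.5 cm, Ī = 0.020106 cm⁴.
By symmetry the centroid is at mid-width, x̄ = 11 cm.
Transfer each piece to the centroidal y-axis using Ī + A·d² with d = x − 11:
  plate: d = 0 cm → contributes +3105.7 cm⁴
  hole 1: d = -5.5 cm → contributes −15.225 cm⁴
  hole 2: d = 0 cm → contributes −0.020106 cm⁴
  hole 3: d = 5.5 cm → contributes −15.225 cm⁴
Total I = 3075.2 cm⁴.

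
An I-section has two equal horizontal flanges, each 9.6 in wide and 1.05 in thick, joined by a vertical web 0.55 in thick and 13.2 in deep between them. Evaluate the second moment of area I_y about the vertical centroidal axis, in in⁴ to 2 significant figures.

I_y ≈ 160 in⁴

Split into non-overlapping primitives; take the origin at the lower-left of the bounding box.
Bottom flange: 9.6 × 1.05, A = 10.08 in², x = 4.8 in, Ī = 77.41 in⁴.
Web: 0.55 × 13.2, A = 7.26 in², x = 4.8 in, Ī = 0.183 in⁴.
Top flange: 9.6 × 1.05, A = 10.08 in², x = 4.8 in, Ī = 77.41 in⁴.
By symmetry the centroid is at mid-width, x̄ = 4.8 in.
All pieces are centred on the vertical centroidal axis, so I = ΣĪ = 155 in⁴.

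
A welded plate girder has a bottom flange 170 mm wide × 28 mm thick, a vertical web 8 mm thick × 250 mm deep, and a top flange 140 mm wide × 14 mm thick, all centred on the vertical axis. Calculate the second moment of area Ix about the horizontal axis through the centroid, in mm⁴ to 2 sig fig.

Ix ≈ 1.2 × 10⁸ mm⁴

Treat the section as a set of non-overlapping primitives; coordinates are from the bounding-box lower-left.
Bottom plate: 170 × 28, A = 4 760 mm², y = 14 mm, Ī = 310 987 mm⁴.
Web plate: 8 × 250, A = 2 000 mm², y = 153 mm, Ī = 10 416 667 mm⁴.
Top plate: 140 × 14, A = 1 960 mm², y = 285 mm, Ī = 32 013 mm⁴.
Centroid: ȳ = ΣA·y / ΣA = 106.8 mm.
Transfer each piece to the horizontal axis through the centroid using Ī + A·d² with d = y − 106.8:
  bottom plate: d = -92.79 mm → contributes +41 297 672 mm⁴
  web plate: d = 46.21 mm → contributes +14 686 734 mm⁴
  top plate: d = 178.2 mm → contributes +62 276 770 mm⁴
Total I = 118 261 175 mm⁴.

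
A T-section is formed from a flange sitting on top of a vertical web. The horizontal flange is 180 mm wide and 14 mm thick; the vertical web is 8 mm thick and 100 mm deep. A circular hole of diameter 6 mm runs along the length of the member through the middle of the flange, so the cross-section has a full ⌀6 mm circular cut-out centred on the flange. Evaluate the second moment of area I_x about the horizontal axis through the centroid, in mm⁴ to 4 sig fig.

I_x ≈ 2.675 × 10⁶ mm⁴

Treat the section as a set of non-overlapping primitives; coordinates are from the bounding-box lower-left.
Flange: 180 × 14, A = 2 520 mm², y = 107 mm, Ī = 41 160 mm⁴.
Web: 8 × 100, A = 800 mm², y = 50 mm, Ī = 666 667 mm⁴.
Hole (subtracted): ⌀6, A = 28.2743 mm², y = 107 mm, Ī = 63.6173 mm⁴.
Centroid: ȳ = ΣA·y / ΣA = 93.1471 mm.
Transfer each piece to the horizontal axis through the centroid using Ī + A·d² with d = y − 93.1471:
  flange: d = 13.8529 mm → contributes +524 756 mm⁴
  web: d = -43.1471 mm → contributes +2 156 003 mm⁴
  hole: d = 13.8529 mm → contributes −5489.55 mm⁴
Total I = 2 675 270 mm⁴.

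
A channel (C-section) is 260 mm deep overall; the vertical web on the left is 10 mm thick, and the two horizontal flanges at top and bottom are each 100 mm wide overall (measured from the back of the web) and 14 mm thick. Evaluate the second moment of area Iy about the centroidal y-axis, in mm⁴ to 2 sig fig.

Decompose the section into non-overlapping parts with the origin at the bottom-left of its bounding rectangle.
Web: 10 × 260, A = 2 600 mm², x = 5 mm, Ī = 21 667 mm⁴.
Top flange (beyond web): 90 × 14, A = 1 260 mm², x = 55 mm, Ī = 850 500 mm⁴.
Bottom flange (beyond web): 90 × 14, A = 1 260 mm², x = 55 mm, Ī = 850 500 mm⁴.
Centroid: x̄ = ΣA·x / ΣA = 29.61 mm.
Transfer each piece to the centroidal y-axis using Ī + A·d² with d = x − 29.61:
  web: d = -24.61 mm → contributes +1 596 282 mm⁴
  top flange (beyond web): d = 25.39 mm → contributes +1 662 802 mm⁴
  bottom flange (beyond web): d = 25.39 mm → contributes +1 662 802 mm⁴
Total I = 4 921 885 mm⁴.

Iy ≈ 4.9 × 10⁶ mm⁴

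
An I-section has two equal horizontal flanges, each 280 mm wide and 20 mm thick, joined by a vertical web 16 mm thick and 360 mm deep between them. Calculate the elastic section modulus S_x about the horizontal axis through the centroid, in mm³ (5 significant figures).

S_x ≈ 2.3345 × 10⁶ mm³

Split into non-overlapping primitives; take the origin at the lower-left of the bounding box.
Bottom flange: 280 × 20, A = 5 600 mm², y = 10 mm, Ī = 186666.7 mm⁴.
Web: 16 × 360, A = 5 760 mm², y = 200 mm, Ī = 62 208 000 mm⁴.
Top flange: 280 × 20, A = 5 600 mm², y = 390 mm, Ī = 186666.7 mm⁴.
By symmetry the centroid is at mid-height, ȳ = 200 mm.
Transfer each piece to the horizontal axis through the centroid using Ī + A·d² with d = y − 200:
  bottom flange: d = -190 mm → contributes +202 346 667 mm⁴
  web: d = 0 mm → contributes +62 208 000 mm⁴
  top flange: d = 190 mm → contributes +202 346 667 mm⁴
Total I = 466 901 333 mm⁴.
Extreme fibre distance c = 200 mm; S = I/c = 2 334 507 mm³.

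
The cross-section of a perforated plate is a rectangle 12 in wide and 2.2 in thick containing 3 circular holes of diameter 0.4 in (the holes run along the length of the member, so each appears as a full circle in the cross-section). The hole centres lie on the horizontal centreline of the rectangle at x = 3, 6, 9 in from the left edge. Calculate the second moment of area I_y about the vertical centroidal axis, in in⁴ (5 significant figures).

Decompose the section into non-overlapping parts with the origin at the bottom-left of its bounding rectangle.
Plate: 12 × 2.2, A = 26.4 in², x = 6 in, Ī = 316.8 in⁴.
Hole 1 (subtracted): ⌀0.4, A = 0.1256637 in², x = 3 in, Ī = 0.001256637 in⁴.
Hole 2 (subtracted): ⌀0.4, A = 0.1256637 in², x = 6 in, Ī = 0.001256637 in⁴.
Hole 3 (subtracted): ⌀0.4, A = 0.1256637 in², x = 9 in, Ī = 0.001256637 in⁴.
By symmetry the centroid is at mid-width, x̄ = 6 in.
Transfer each piece to the vertical centroidal axis using Ī + A·d² with d = x − 6:
  plate: d = 0 in → contributes +316.8 in⁴
  hole 1: d = -3 in → contributes −1.13223 in⁴
  hole 2: d = 0 in → contributes −0.001256637 in⁴
  hole 3: d = 3 in → contributes −1.13223 in⁴
Total I = 314.5343 in⁴.

I_y ≈ 314.53 in⁴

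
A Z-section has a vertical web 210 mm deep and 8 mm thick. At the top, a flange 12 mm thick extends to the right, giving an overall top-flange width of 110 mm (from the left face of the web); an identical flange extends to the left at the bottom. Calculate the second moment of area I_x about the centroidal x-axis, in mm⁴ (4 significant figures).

I_x ≈ 3.020 × 10⁷ mm⁴

Split into non-overlapping primitives; take the origin at the lower-left of the bounding box.
Web: 8 × 210, A = 1 680 mm², y = 105 mm, Ī = 6 174 000 mm⁴.
Top flange (beyond web): 102 × 12, A = 1 224 mm², y = 204 mm, Ī = 14 688 mm⁴.
Bottom flange (beyond web): 102 × 12, A = 1 224 mm², y = 6 mm, Ī = 14 688 mm⁴.
Centroid: ȳ = ΣA·y / ΣA = 105 mm.
Transfer each piece to the centroidal x-axis using Ī + A·d² with d = y − 105:
  web: d = 0 mm → contributes +6 174 000 mm⁴
  top flange (beyond web): d = 99 mm → contributes +12 011 112 mm⁴
  bottom flange (beyond web): d = -99 mm → contributes +12 011 112 mm⁴
Total I = 30 196 224 mm⁴.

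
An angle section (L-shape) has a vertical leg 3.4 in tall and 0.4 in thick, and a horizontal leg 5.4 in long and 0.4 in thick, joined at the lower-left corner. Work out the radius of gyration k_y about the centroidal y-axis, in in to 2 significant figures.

k_y ≈ 1.7 in

Break the section into simple shapes (no overlaps), measuring from the bottom-left corner of the bounding box.
Vertical leg: 0.4 × 3.4, A = 1.36 in², x = 0.2 in, Ī = 0.01813 in⁴.
Horizontal leg (remainder): 5 × 0.4, A = 2 in², x = 2.9 in, Ī = 4.167 in⁴.
Centroid: x̄ = ΣA·x / ΣA = 1.807 in.
Transfer each piece to the centroidal y-axis using Ī + A·d² with d = x − 1.807:
  vertical leg: d = -1.607 in → contributes +3.531 in⁴
  horizontal leg (remainder): d = 1.093 in → contributes +6.555 in⁴
Total I = 10.09 in⁴.
Radius of gyration: k = √(I/A) = √(10.09 / 3.36) = 1.733 in.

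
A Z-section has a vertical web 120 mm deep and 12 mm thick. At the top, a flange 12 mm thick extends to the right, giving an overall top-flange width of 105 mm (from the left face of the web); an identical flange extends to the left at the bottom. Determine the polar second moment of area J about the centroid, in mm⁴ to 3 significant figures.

J ≈ 1.60 × 10⁷ mm⁴

Treat the section as a set of non-overlapping primitives; coordinates are from the bounding-box lower-left.
Web: 12 × 120, A = 1 440 mm², y = 60 mm, Ī = 1 728 000 mm⁴.
Top flange (beyond web): 93 × 12, A = 1 116 mm², y = 114 mm, Ī = 13 392 mm⁴.
Bottom flange (beyond web): 93 × 12, A = 1 116 mm², y = 6 mm, Ī = 13 392 mm⁴.
Centroid: ȳ = ΣA·y / ΣA = 60 mm.
Transfer each piece to the centroidal x-axis using Ī + A·d² with d = y − 60:
  web: d = 0 mm → contributes +1 728 000 mm⁴
  top flange (beyond web): d = 54 mm → contributes +3 267 648 mm⁴
  bottom flange (beyond web): d = -54 mm → contributes +3 267 648 mm⁴
Total I = 8 263 296 mm⁴.
For the y-axis: x̄ = 99 mm.
Repeating about the centroidal y-axis gives I_y = 7 777 944 mm⁴.
Polar second moment: J = I_x + I_y = 16 041 240 mm⁴.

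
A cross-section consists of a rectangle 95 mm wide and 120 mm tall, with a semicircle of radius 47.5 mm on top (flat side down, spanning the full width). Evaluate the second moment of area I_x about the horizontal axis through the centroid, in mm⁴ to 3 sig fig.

Split into non-overlapping primitives; take the origin at the lower-left of the bounding box.
Rectangular body: 95 × 120, A = 11 400 mm², y = 60 mm, Ī = 13 680 000 mm⁴.
Semicircular cap: semicircle r = 47.5, A = 3544.1 mm², y = 140.16 mm, Ī = 558 736 mm⁴.
Centroid: ȳ = ΣA·y / ΣA = 79.01 mm.
Transfer each piece to the horizontal axis through the centroid using Ī + A·d² with d = y − 79.01:
  rectangular body: d = -19.01 mm → contributes +17 799 935 mm⁴
  semicircular cap: d = 61.149 mm → contributes +13 810 939 mm⁴
Total I = 31 610 874 mm⁴.

I_x ≈ 3.16 × 10⁷ mm⁴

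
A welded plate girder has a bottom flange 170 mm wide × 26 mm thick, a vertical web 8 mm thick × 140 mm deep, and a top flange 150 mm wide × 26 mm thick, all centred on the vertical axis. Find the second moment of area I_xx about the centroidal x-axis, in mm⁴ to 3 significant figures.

I_xx ≈ 5.94 × 10⁷ mm⁴

Split into non-overlapping primitives; take the origin at the lower-left of the bounding box.
Bottom plate: 170 × 26, A = 4 420 mm², y = 13 mm, Ī = 248 993 mm⁴.
Web plate: 8 × 140, A = 1 120 mm², y = 96 mm, Ī = 1 829 333 mm⁴.
Top plate: 150 × 26, A = 3 900 mm², y = 179 mm, Ī = 219 700 mm⁴.
Centroid: ȳ = ΣA·y / ΣA = 91.428 mm.
Transfer each piece to the centroidal x-axis using Ī + A·d² with d = y − 91.428:
  bottom plate: d = -78.428 mm → contributes +27 436 174 mm⁴
  web plate: d = 4.572 mm → contributes +1 852 745 mm⁴
  top plate: d = 87.572 mm → contributes +30 128 258 mm⁴
Total I = 59 417 178 mm⁴.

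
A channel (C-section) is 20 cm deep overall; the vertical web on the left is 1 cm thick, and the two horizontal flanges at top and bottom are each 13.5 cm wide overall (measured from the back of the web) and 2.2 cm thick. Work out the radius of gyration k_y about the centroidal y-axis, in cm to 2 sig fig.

Decompose the section into non-overlapping parts with the origin at the bottom-left of its bounding rectangle.
Web: 1 × 20, A = 20 cm², x = 0.5 cm, Ī = 1.667 cm⁴.
Top flange (beyond web): 12.5 × 2.2, A = 27.5 cm², x = 7.25 cm, Ī = 358.1 cm⁴.
Bottom flange (beyond web): 12.5 × 2.2, A = 27.5 cm², x = 7.25 cm, Ī = 358.1 cm⁴.
Centroid: x̄ = ΣA·x / ΣA = 5.45 cm.
Transfer each piece to the centroidal y-axis using Ī + A·d² with d = x − 5.45:
  web: d = -4.95 cm → contributes +491.7 cm⁴
  top flange (beyond web): d = 1.8 cm → contributes +447.2 cm⁴
  bottom flange (beyond web): d = 1.8 cm → contributes +447.2 cm⁴
Total I = 1 386 cm⁴.
Radius of gyration: k = √(I/A) = √(1 386 / 75) = 4.299 cm.

k_y ≈ 4.3 cm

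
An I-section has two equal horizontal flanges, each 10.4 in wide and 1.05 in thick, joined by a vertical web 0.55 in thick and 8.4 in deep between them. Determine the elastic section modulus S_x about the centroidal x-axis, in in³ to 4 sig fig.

Break the section into simple shapes (no overlaps), measuring from the bottom-left corner of the bounding box.
Bottom flange: 10.4 × 1.05, A = 10.92 in², y = 0.525 in, Ī = 1.00328 in⁴.
Web: 0.55 × 8.4, A = 4.62 in², y = 5.25 in, Ī = 27.1656 in⁴.
Top flange: 10.4 × 1.05, A = 10.92 in², y = 9.975 in, Ī = 1.00328 in⁴.
By symmetry the centroid is at mid-height, ȳ = 5.25 in.
Transfer each piece to the centroidal x-axis using Ī + A·d² with d = y − 5.25:
  bottom flange: d = -4.725 in → contributes +244.799 in⁴
  web: d = 0 in → contributes +27.1656 in⁴
  top flange: d = 4.725 in → contributes +244.799 in⁴
Total I = 516.764 in⁴.
Extreme fibre distance c = 5.25 in; S = I/c = 98.4312 in³.

S_x ≈ 98.43 in³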